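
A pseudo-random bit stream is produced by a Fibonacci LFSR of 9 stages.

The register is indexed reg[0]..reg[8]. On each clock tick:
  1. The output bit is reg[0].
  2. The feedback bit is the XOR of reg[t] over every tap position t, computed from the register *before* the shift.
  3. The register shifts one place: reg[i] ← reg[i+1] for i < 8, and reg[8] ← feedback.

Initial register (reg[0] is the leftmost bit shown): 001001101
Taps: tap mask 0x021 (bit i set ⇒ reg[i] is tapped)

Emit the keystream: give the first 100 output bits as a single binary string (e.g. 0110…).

k : reg_k → out_k, fb_k
0: 001001101 → 0, fb=1
1: 010011011 → 0, fb=1
2: 100110111 → 1, fb=1
3: 001101111 → 0, fb=1
4: 011011111 → 0, fb=1
5: 110111111 → 1, fb=0
6: 101111110 → 1, fb=0
7: 011111100 → 0, fb=1
8: 111111001 → 1, fb=0
9: 111110010 → 1, fb=1
10: 111100101 → 1, fb=1
11: 111001011 → 1, fb=0
12: 110010110 → 1, fb=1
13: 100101101 → 1, fb=0
14: 001011010 → 0, fb=1
15: 010110101 → 0, fb=0
16: 101101010 → 1, fb=0
17: 011010100 → 0, fb=0
18: 110101000 → 1, fb=0
19: 101010000 → 1, fb=1
20: 010100001 → 0, fb=0
21: 101000010 → 1, fb=1
22: 010000101 → 0, fb=0
23: 100001010 → 1, fb=0
24: 000010100 → 0, fb=0
25: 000101000 → 0, fb=1
26: 001010001 → 0, fb=0
27: 010100010 → 0, fb=0
28: 101000100 → 1, fb=1
29: 010001001 → 0, fb=1
30: 100010011 → 1, fb=1
31: 000100111 → 0, fb=0
32: 001001110 → 0, fb=1
33: 010011101 → 0, fb=1
34: 100111011 → 1, fb=0
35: 001110110 → 0, fb=0
36: 011101100 → 0, fb=1
37: 111011001 → 1, fb=0
38: 110110010 → 1, fb=1
39: 101100101 → 1, fb=1
40: 011001011 → 0, fb=1
41: 110010111 → 1, fb=1
42: 100101111 → 1, fb=0
43: 001011110 → 0, fb=1
44: 010111101 → 0, fb=1
45: 101111011 → 1, fb=0
46: 011110110 → 0, fb=0
47: 111101100 → 1, fb=0
48: 111011000 → 1, fb=0
49: 110110000 → 1, fb=1
50: 101100001 → 1, fb=1
51: 011000011 → 0, fb=0
52: 110000110 → 1, fb=1
53: 100001101 → 1, fb=0
54: 000011010 → 0, fb=1
55: 000110101 → 0, fb=0
56: 001101010 → 0, fb=1
57: 011010101 → 0, fb=0
58: 110101010 → 1, fb=0
59: 101010100 → 1, fb=1
60: 010101001 → 0, fb=1
61: 101010011 → 1, fb=1
62: 010100111 → 0, fb=0
63: 101001110 → 1, fb=0
64: 010011100 → 0, fb=1
65: 100111001 → 1, fb=0
66: 001110010 → 0, fb=0
67: 011100100 → 0, fb=0
68: 111001000 → 1, fb=0
69: 110010000 → 1, fb=1
70: 100100001 → 1, fb=1
71: 001000011 → 0, fb=0
72: 010000110 → 0, fb=0
73: 100001100 → 1, fb=0
74: 000011000 → 0, fb=1
75: 000110001 → 0, fb=0
76: 001100010 → 0, fb=0
77: 011000100 → 0, fb=0
78: 110001000 → 1, fb=0
79: 100010000 → 1, fb=1
80: 000100001 → 0, fb=0
81: 001000010 → 0, fb=0
82: 010000100 → 0, fb=0
83: 100001000 → 1, fb=0
84: 000010000 → 0, fb=0
85: 000100000 → 0, fb=0
86: 001000000 → 0, fb=0
87: 010000000 → 0, fb=0
88: 100000000 → 1, fb=1
89: 000000001 → 0, fb=0
90: 000000010 → 0, fb=0
91: 000000100 → 0, fb=0
92: 000001000 → 0, fb=1
93: 000010001 → 0, fb=0
94: 000100010 → 0, fb=0
95: 001000100 → 0, fb=0
96: 010001000 → 0, fb=1
97: 100010001 → 1, fb=1
98: 000100011 → 0, fb=0
99: 001000110 → 0, fb=0

0010011011111100101101010000101000100111011001011110110000110101010011100100001100010000100000000100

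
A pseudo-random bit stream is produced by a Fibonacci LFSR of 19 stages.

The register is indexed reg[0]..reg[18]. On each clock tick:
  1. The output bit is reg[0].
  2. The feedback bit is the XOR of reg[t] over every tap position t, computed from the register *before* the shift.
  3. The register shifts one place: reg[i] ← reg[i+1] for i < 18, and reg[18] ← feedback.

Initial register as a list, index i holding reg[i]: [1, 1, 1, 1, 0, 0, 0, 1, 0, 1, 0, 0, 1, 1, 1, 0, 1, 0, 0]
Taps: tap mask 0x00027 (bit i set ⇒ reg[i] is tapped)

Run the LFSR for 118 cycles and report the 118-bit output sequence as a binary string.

step | reg (before) | out | fb
   0 | 1111000101001110100 | 1 | 1
   1 | 1110001010011101001 | 1 | 1
   2 | 1100010100111010011 | 1 | 1
   3 | 1000101001110100111 | 1 | 1
   4 | 0001010011101001111 | 0 | 1
   5 | 0010100111010011111 | 0 | 1
   6 | 0101001110100111111 | 0 | 1
   7 | 1010011101001111111 | 1 | 1
   8 | 0100111010011111111 | 0 | 0
   9 | 1001110100111111110 | 1 | 0
  10 | 0011101001111111100 | 0 | 1
  11 | 0111010011111111001 | 0 | 1
  12 | 1110100111111110011 | 1 | 1
  13 | 1101001111111100111 | 1 | 0
  14 | 1010011111111001110 | 1 | 1
  15 | 0100111111110011101 | 0 | 0
  16 | 1001111111100111010 | 1 | 0
  17 | 0011111111001110100 | 0 | 0
  18 | 0111111110011101000 | 0 | 1
  19 | 1111111100111010001 | 1 | 0
  20 | 1111111001110100010 | 1 | 0
  21 | 1111110011101000100 | 1 | 0
  22 | 1111100111010001000 | 1 | 1
  23 | 1111001110100010001 | 1 | 1
  24 | 1110011101000100011 | 1 | 0
  25 | 1100111010001000110 | 1 | 1
  26 | 1001110100010001101 | 1 | 0
  27 | 0011101000100011010 | 0 | 1
  28 | 0111010001000110101 | 0 | 1
  29 | 1110100010001101011 | 1 | 1
  30 | 1101000100011010111 | 1 | 0
  31 | 1010001000110101110 | 1 | 0
  32 | 0100010001101011100 | 0 | 0
  33 | 1000100011010111000 | 1 | 1
  34 | 0001000110101110001 | 0 | 0
  35 | 0010001101011100010 | 0 | 1
  36 | 0100011010111000101 | 0 | 0
  37 | 1000110101110001010 | 1 | 0
  38 | 0001101011100010100 | 0 | 0
  39 | 0011010111000101000 | 0 | 0
  40 | 0110101110001010000 | 0 | 0
  41 | 1101011100010100000 | 1 | 1
  42 | 1010111000101000001 | 1 | 1
  43 | 0101110001010000011 | 0 | 0
  44 | 1011100010100000110 | 1 | 0
  45 | 0111000101000001100 | 0 | 0
  46 | 1110001010000011000 | 1 | 1
  47 | 1100010100000110001 | 1 | 1
  48 | 1000101000001100011 | 1 | 1
  49 | 0001010000011000111 | 0 | 1
  50 | 0010100000110001111 | 0 | 1
  51 | 0101000001100011111 | 0 | 1
  52 | 1010000011000111111 | 1 | 0
  53 | 0100000110001111110 | 0 | 1
  54 | 1000001100011111101 | 1 | 1
  55 | 0000011000111111011 | 0 | 1
  56 | 0000110001111110111 | 0 | 1
  57 | 0001100011111101111 | 0 | 0
  58 | 0011000111111011110 | 0 | 1
  59 | 0110001111110111101 | 0 | 0
  60 | 1100011111101111010 | 1 | 1
  61 | 1000111111011110101 | 1 | 0
  62 | 0001111110111101010 | 0 | 1
  63 | 0011111101111010101 | 0 | 0
  64 | 0111111011110101010 | 0 | 1
  65 | 1111110111101010101 | 1 | 0
  66 | 1111101111010101010 | 1 | 1
  67 | 1111011110101010101 | 1 | 0
  68 | 1110111101010101010 | 1 | 0
  69 | 1101111010101010100 | 1 | 1
  70 | 1011110101010101001 | 1 | 1
  71 | 0111101010101010011 | 0 | 0
  72 | 1111010101010100110 | 1 | 0
  73 | 1110101010101001100 | 1 | 1
  74 | 1101010101010011001 | 1 | 1
  75 | 1010101010100110011 | 1 | 0
  76 | 0101010101001100110 | 0 | 0
  77 | 1010101010011001100 | 1 | 0
  78 | 0101010100110011000 | 0 | 0
  79 | 1010101001100110000 | 1 | 0
  80 | 0101010011001100000 | 0 | 0
  81 | 1010100110011000000 | 1 | 0
  82 | 0101001100110000000 | 0 | 1
  83 | 1010011001100000001 | 1 | 1
  84 | 0100110011000000011 | 0 | 0
  85 | 1001100110000000110 | 1 | 1
  86 | 0011001100000001101 | 0 | 1
  87 | 0110011000000011011 | 0 | 1
  88 | 1100110000000110111 | 1 | 1
  89 | 1001100000001101111 | 1 | 1
  90 | 0011000000011011111 | 0 | 1
  91 | 0110000000110111111 | 0 | 0
  92 | 1100000001101111110 | 1 | 0
  93 | 1000000011011111100 | 1 | 1
  94 | 0000000110111111001 | 0 | 0
  95 | 0000001101111110010 | 0 | 0
  96 | 0000011011111100100 | 0 | 1
  97 | 0000110111111001001 | 0 | 1
  98 | 0001101111110010011 | 0 | 0
  99 | 0011011111100100110 | 0 | 0
 100 | 0110111111001001100 | 0 | 1
 101 | 1101111110010011001 | 1 | 1
 102 | 1011111100100110011 | 1 | 1
 103 | 0111111001001100111 | 0 | 1
 104 | 1111110010011001111 | 1 | 0
 105 | 1111100100110011110 | 1 | 1
 106 | 1111001001100111101 | 1 | 1
 107 | 1110010011001111011 | 1 | 0
 108 | 1100100110011110110 | 1 | 0
 109 | 1001001100111101100 | 1 | 1
 110 | 0010011001111011001 | 0 | 0
 111 | 0100110011110110010 | 0 | 0
 112 | 1001100111101100100 | 1 | 1
 113 | 0011001111011001001 | 0 | 1
 114 | 0110011110110010011 | 0 | 1
 115 | 1100111101100100111 | 1 | 1
 116 | 1001111011001001111 | 1 | 0
 117 | 0011110110010011110 | 0 | 0

1111000101001110100111111110011101000100011010111000101000001100011111101111010101010100110011000000011011111100100110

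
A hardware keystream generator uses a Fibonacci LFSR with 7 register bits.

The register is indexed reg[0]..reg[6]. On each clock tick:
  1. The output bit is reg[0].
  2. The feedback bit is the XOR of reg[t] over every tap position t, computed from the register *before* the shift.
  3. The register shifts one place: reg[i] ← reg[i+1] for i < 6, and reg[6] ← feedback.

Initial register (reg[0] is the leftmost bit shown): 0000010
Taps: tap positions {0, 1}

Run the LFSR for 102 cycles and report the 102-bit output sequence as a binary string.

tick  register→output (feedback)
  0  0000010→0 (0)
  1  0000100→0 (0)
  2  0001000→0 (0)
  3  0010000→0 (0)
  4  0100000→0 (1)
  5  1000001→1 (1)
  6  0000011→0 (0)
  7  0000110→0 (0)
  8  0001100→0 (0)
  9  0011000→0 (0)
 10  0110000→0 (1)
 11  1100001→1 (0)
 12  1000010→1 (1)
 13  0000101→0 (0)
 14  0001010→0 (0)
 15  0010100→0 (0)
 16  0101000→0 (1)
 17  1010001→1 (1)
 18  0100011→0 (1)
 19  1000111→1 (1)
 20  0001111→0 (0)
 21  0011110→0 (0)
 22  0111100→0 (1)
 23  1111001→1 (0)
 24  1110010→1 (0)
 25  1100100→1 (0)
 26  1001000→1 (1)
 27  0010001→0 (0)
 28  0100010→0 (1)
 29  1000101→1 (1)
 30  0001011→0 (0)
 31  0010110→0 (0)
 32  0101100→0 (1)
 33  1011001→1 (1)
 34  0110011→0 (1)
 35  1100111→1 (0)
 36  1001110→1 (1)
 37  0011101→0 (0)
 38  0111010→0 (1)
 39  1110101→1 (0)
 40  1101010→1 (0)
 41  1010100→1 (1)
 42  0101001→0 (1)
 43  1010011→1 (1)
 44  0100111→0 (1)
 45  1001111→1 (1)
 46  0011111→0 (0)
 47  0111110→0 (1)
 48  1111101→1 (0)
 49  1111010→1 (0)
 50  1110100→1 (0)
 51  1101000→1 (0)
 52  1010000→1 (1)
 53  0100001→0 (1)
 54  1000011→1 (1)
 55  0000111→0 (0)
 56  0001110→0 (0)
 57  0011100→0 (0)
 58  0111000→0 (1)
 59  1110001→1 (0)
 60  1100010→1 (0)
 61  1000100→1 (1)
 62  0001001→0 (0)
 63  0010010→0 (0)
 64  0100100→0 (1)
 65  1001001→1 (1)
 66  0010011→0 (0)
 67  0100110→0 (1)
 68  1001101→1 (1)
 69  0011011→0 (0)
 70  0110110→0 (1)
 71  1101101→1 (0)
 72  1011010→1 (1)
 73  0110101→0 (1)
 74  1101011→1 (0)
 75  1010110→1 (1)
 76  0101101→0 (1)
 77  1011011→1 (1)
 78  0110111→0 (1)
 79  1101111→1 (0)
 80  1011110→1 (1)
 81  0111101→0 (1)
 82  1111011→1 (0)
 83  1110110→1 (0)
 84  1101100→1 (0)
 85  1011000→1 (1)
 86  0110001→0 (1)
 87  1100011→1 (0)
 88  1000110→1 (1)
 89  0001101→0 (0)
 90  0011010→0 (0)
 91  0110100→0 (1)
 92  1101001→1 (0)
 93  1010010→1 (1)
 94  0100101→0 (1)
 95  1001011→1 (1)
 96  0010111→0 (0)
 97  0101110→0 (1)
 98  1011101→1 (1)
 99  0111011→0 (1)
100  1110111→1 (0)
101  1101110→1 (0)

000001000001100001010001111001000101100111010100111110100001110001001001101101011011110110001101001011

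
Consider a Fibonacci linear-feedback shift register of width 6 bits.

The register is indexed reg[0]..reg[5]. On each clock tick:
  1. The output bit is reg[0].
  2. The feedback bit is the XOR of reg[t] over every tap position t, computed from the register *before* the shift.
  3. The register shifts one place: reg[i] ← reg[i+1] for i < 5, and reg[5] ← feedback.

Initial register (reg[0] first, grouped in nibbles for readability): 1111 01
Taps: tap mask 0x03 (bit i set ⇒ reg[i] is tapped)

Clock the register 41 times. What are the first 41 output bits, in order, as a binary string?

step | reg (before) | out | fb
   0 | 111101 | 1 | 0
   1 | 111010 | 1 | 0
   2 | 110100 | 1 | 0
   3 | 101000 | 1 | 1
   4 | 010001 | 0 | 1
   5 | 100011 | 1 | 1
   6 | 000111 | 0 | 0
   7 | 001110 | 0 | 0
   8 | 011100 | 0 | 1
   9 | 111001 | 1 | 0
  10 | 110010 | 1 | 0
  11 | 100100 | 1 | 1
  12 | 001001 | 0 | 0
  13 | 010010 | 0 | 1
  14 | 100101 | 1 | 1
  15 | 001011 | 0 | 0
  16 | 010110 | 0 | 1
  17 | 101101 | 1 | 1
  18 | 011011 | 0 | 1
  19 | 110111 | 1 | 0
  20 | 101110 | 1 | 1
  21 | 011101 | 0 | 1
  22 | 111011 | 1 | 0
  23 | 110110 | 1 | 0
  24 | 101100 | 1 | 1
  25 | 011001 | 0 | 1
  26 | 110011 | 1 | 0
  27 | 100110 | 1 | 1
  28 | 001101 | 0 | 0
  29 | 011010 | 0 | 1
  30 | 110101 | 1 | 0
  31 | 101010 | 1 | 1
  32 | 010101 | 0 | 1
  33 | 101011 | 1 | 1
  34 | 010111 | 0 | 1
  35 | 101111 | 1 | 1
  36 | 011111 | 0 | 1
  37 | 111111 | 1 | 0
  38 | 111110 | 1 | 0
  39 | 111100 | 1 | 0
  40 | 111000 | 1 | 0

11110100011100100101101110110011010101111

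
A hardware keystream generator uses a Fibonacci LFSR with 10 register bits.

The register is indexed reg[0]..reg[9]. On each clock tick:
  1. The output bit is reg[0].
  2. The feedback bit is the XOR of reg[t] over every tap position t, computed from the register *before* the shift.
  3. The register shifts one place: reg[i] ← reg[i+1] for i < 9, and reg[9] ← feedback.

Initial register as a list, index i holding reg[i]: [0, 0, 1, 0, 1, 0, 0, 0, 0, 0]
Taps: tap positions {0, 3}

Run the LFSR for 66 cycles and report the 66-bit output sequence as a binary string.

k : reg_k → out_k, fb_k
0: 0010100000 → 0, fb=0
1: 0101000000 → 0, fb=1
2: 1010000001 → 1, fb=1
3: 0100000011 → 0, fb=0
4: 1000000110 → 1, fb=1
5: 0000001101 → 0, fb=0
6: 0000011010 → 0, fb=0
7: 0000110100 → 0, fb=0
8: 0001101000 → 0, fb=1
9: 0011010001 → 0, fb=1
10: 0110100011 → 0, fb=0
11: 1101000110 → 1, fb=0
12: 1010001100 → 1, fb=1
13: 0100011001 → 0, fb=0
14: 1000110010 → 1, fb=1
15: 0001100101 → 0, fb=1
16: 0011001011 → 0, fb=1
17: 0110010111 → 0, fb=0
18: 1100101110 → 1, fb=1
19: 1001011101 → 1, fb=0
20: 0010111010 → 0, fb=0
21: 0101110100 → 0, fb=1
22: 1011101001 → 1, fb=0
23: 0111010010 → 0, fb=1
24: 1110100101 → 1, fb=1
25: 1101001011 → 1, fb=0
26: 1010010110 → 1, fb=1
27: 0100101101 → 0, fb=0
28: 1001011010 → 1, fb=0
29: 0010110100 → 0, fb=0
30: 0101101000 → 0, fb=1
31: 1011010001 → 1, fb=0
32: 0110100010 → 0, fb=0
33: 1101000100 → 1, fb=0
34: 1010001000 → 1, fb=1
35: 0100010001 → 0, fb=0
36: 1000100010 → 1, fb=1
37: 0001000101 → 0, fb=1
38: 0010001011 → 0, fb=0
39: 0100010110 → 0, fb=0
40: 1000101100 → 1, fb=1
41: 0001011001 → 0, fb=1
42: 0010110011 → 0, fb=0
43: 0101100110 → 0, fb=1
44: 1011001101 → 1, fb=0
45: 0110011010 → 0, fb=0
46: 1100110100 → 1, fb=1
47: 1001101001 → 1, fb=0
48: 0011010010 → 0, fb=1
49: 0110100101 → 0, fb=0
50: 1101001010 → 1, fb=0
51: 1010010100 → 1, fb=1
52: 0100101001 → 0, fb=0
53: 1001010010 → 1, fb=0
54: 0010100100 → 0, fb=0
55: 0101001000 → 0, fb=1
56: 1010010001 → 1, fb=1
57: 0100100011 → 0, fb=0
58: 1001000110 → 1, fb=0
59: 0010001100 → 0, fb=0
60: 0100011000 → 0, fb=0
61: 1000110000 → 1, fb=1
62: 0001100001 → 0, fb=1
63: 0011000011 → 0, fb=1
64: 0110000111 → 0, fb=0
65: 1100001110 → 1, fb=1

001010000001101000110010111010010110100010001011001101001010010001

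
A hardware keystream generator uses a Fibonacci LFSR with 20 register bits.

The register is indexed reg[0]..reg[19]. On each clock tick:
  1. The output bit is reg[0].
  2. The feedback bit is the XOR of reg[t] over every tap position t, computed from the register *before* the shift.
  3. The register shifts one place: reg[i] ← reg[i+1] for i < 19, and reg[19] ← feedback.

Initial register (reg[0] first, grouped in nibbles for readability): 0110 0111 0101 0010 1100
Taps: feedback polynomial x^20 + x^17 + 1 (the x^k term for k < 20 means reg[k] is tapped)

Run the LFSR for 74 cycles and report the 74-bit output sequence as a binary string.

step | reg (before) | out | fb
   0 | 01100111010100101100 | 0 | 1
   1 | 11001110101001011001 | 1 | 1
   2 | 10011101010010110011 | 1 | 1
   3 | 00111010100101100111 | 0 | 1
   4 | 01110101001011001111 | 0 | 1
   5 | 11101010010110011111 | 1 | 0
   6 | 11010100101100111110 | 1 | 0
   7 | 10101001011001111100 | 1 | 0
   8 | 01010010110011111000 | 0 | 0
   9 | 10100101100111110000 | 1 | 1
  10 | 01001011001111100001 | 0 | 0
  11 | 10010110011111000010 | 1 | 1
  12 | 00101100111110000101 | 0 | 1
  13 | 01011001111100001011 | 0 | 0
  14 | 10110011111000010110 | 1 | 0
  15 | 01100111110000101100 | 0 | 1
  16 | 11001111100001011001 | 1 | 1
  17 | 10011111000010110011 | 1 | 1
  18 | 00111110000101100111 | 0 | 1
  19 | 01111100001011001111 | 0 | 1
  20 | 11111000010110011111 | 1 | 0
  21 | 11110000101100111110 | 1 | 0
  22 | 11100001011001111100 | 1 | 0
  23 | 11000010110011111000 | 1 | 1
  24 | 10000101100111110001 | 1 | 1
  25 | 00001011001111100011 | 0 | 0
  26 | 00010110011111000110 | 0 | 1
  27 | 00101100111110001101 | 0 | 1
  28 | 01011001111100011011 | 0 | 0
  29 | 10110011111000110110 | 1 | 0
  30 | 01100111110001101100 | 0 | 1
  31 | 11001111100011011001 | 1 | 1
  32 | 10011111000110110011 | 1 | 1
  33 | 00111110001101100111 | 0 | 1
  34 | 01111100011011001111 | 0 | 1
  35 | 11111000110110011111 | 1 | 0
  36 | 11110001101100111110 | 1 | 0
  37 | 11100011011001111100 | 1 | 0
  38 | 11000110110011111000 | 1 | 1
  39 | 10001101100111110001 | 1 | 1
  40 | 00011011001111100011 | 0 | 0
  41 | 00110110011111000110 | 0 | 1
  42 | 01101100111110001101 | 0 | 1
  43 | 11011001111100011011 | 1 | 1
  44 | 10110011111000110111 | 1 | 0
  45 | 01100111110001101110 | 0 | 1
  46 | 11001111100011011101 | 1 | 0
  47 | 10011111000110111010 | 1 | 1
  48 | 00111110001101110101 | 0 | 1
  49 | 01111100011011101011 | 0 | 0
  50 | 11111000110111010110 | 1 | 0
  51 | 11110001101110101100 | 1 | 0
  52 | 11100011011101011000 | 1 | 1
  53 | 11000110111010110001 | 1 | 1
  54 | 10001101110101100011 | 1 | 1
  55 | 00011011101011000111 | 0 | 1
  56 | 00110111010110001111 | 0 | 1
  57 | 01101110101100011111 | 0 | 1
  58 | 11011101011000111111 | 1 | 0
  59 | 10111010110001111110 | 1 | 0
  60 | 01110101100011111100 | 0 | 1
  61 | 11101011000111111001 | 1 | 1
  62 | 11010110001111110011 | 1 | 1
  63 | 10101100011111100111 | 1 | 0
  64 | 01011000111111001110 | 0 | 1
  65 | 10110001111110011101 | 1 | 0
  66 | 01100011111100111010 | 0 | 0
  67 | 11000111111001110100 | 1 | 0
  68 | 10001111110011101000 | 1 | 1
  69 | 00011111100111010001 | 0 | 0
  70 | 00111111001110100010 | 0 | 0
  71 | 01111110011101000100 | 0 | 1
  72 | 11111100111010001001 | 1 | 1
  73 | 11111001110100010011 | 1 | 1

01100111010100101100111110000101100111110001101100111110001101110101100011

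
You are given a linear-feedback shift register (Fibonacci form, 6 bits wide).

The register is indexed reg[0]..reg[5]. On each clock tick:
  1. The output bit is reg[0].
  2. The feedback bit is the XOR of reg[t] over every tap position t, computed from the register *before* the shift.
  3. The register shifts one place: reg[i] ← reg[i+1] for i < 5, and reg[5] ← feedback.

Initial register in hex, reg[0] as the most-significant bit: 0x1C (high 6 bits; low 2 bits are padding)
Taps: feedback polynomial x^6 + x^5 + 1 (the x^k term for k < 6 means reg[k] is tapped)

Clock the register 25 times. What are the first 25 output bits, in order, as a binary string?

step | reg (before) | out | fb
   0 | 000111 | 0 | 1
   1 | 001111 | 0 | 1
   2 | 011111 | 0 | 1
   3 | 111111 | 1 | 0
   4 | 111110 | 1 | 1
   5 | 111101 | 1 | 0
   6 | 111010 | 1 | 1
   7 | 110101 | 1 | 0
   8 | 101010 | 1 | 1
   9 | 010101 | 0 | 1
  10 | 101011 | 1 | 0
  11 | 010110 | 0 | 0
  12 | 101100 | 1 | 1
  13 | 011001 | 0 | 1
  14 | 110011 | 1 | 0
  15 | 100110 | 1 | 1
  16 | 001101 | 0 | 1
  17 | 011011 | 0 | 1
  18 | 110111 | 1 | 0
  19 | 101110 | 1 | 1
  20 | 011101 | 0 | 1
  21 | 111011 | 1 | 0
  22 | 110110 | 1 | 1
  23 | 101101 | 1 | 0
  24 | 011010 | 0 | 0

0001111110101011001101110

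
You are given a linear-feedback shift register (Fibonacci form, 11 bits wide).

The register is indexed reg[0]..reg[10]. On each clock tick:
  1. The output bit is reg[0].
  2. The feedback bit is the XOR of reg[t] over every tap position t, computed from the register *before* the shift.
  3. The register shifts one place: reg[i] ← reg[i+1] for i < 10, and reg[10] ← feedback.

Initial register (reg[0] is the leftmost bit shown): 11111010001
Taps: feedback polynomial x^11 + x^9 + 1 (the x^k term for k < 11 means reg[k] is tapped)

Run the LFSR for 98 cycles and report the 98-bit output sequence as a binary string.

tick  register→output (feedback)
  0  11111010001→1 (1)
  1  11110100011→1 (0)
  2  11101000110→1 (0)
  3  11010001100→1 (1)
  4  10100011001→1 (1)
  5  01000110011→0 (1)
  6  10001100111→1 (0)
  7  00011001110→0 (1)
  8  00110011101→0 (0)
  9  01100111010→0 (1)
 10  11001110101→1 (1)
 11  10011101011→1 (0)
 12  00111010110→0 (1)
 13  01110101101→0 (0)
 14  11101011010→1 (0)
 15  11010110100→1 (1)
 16  10101101001→1 (1)
 17  01011010011→0 (1)
 18  10110100111→1 (0)
 19  01101001110→0 (1)
 20  11010011101→1 (1)
 21  10100111011→1 (0)
 22  01001110110→0 (1)
 23  10011101101→1 (1)
 24  00111011011→0 (1)
 25  01110110111→0 (1)
 26  11101101111→1 (0)
 27  11011011110→1 (0)
 28  10110111100→1 (1)
 29  01101111001→0 (0)
 30  11011110010→1 (0)
 31  10111100100→1 (1)
 32  01111001001→0 (0)
 33  11110010010→1 (0)
 34  11100100100→1 (1)
 35  11001001001→1 (1)
 36  10010010011→1 (0)
 37  00100100110→0 (1)
 38  01001001101→0 (0)
 39  10010011010→1 (0)
 40  00100110100→0 (0)
 41  01001101000→0 (0)
 42  10011010000→1 (1)
 43  00110100001→0 (0)
 44  01101000010→0 (1)
 45  11010000101→1 (1)
 46  10100001011→1 (0)
 47  01000010110→0 (1)
 48  10000101101→1 (1)
 49  00001011011→0 (1)
 50  00010110111→0 (1)
 51  00101101111→0 (1)
 52  01011011111→0 (1)
 53  10110111111→1 (0)
 54  01101111110→0 (1)
 55  11011111101→1 (1)
 56  10111111011→1 (0)
 57  01111110110→0 (1)
 58  11111101101→1 (1)
 59  11111011011→1 (0)
 60  11110110110→1 (0)
 61  11101101100→1 (1)
 62  11011011001→1 (1)
 63  10110110011→1 (0)
 64  01101100110→0 (1)
 65  11011001101→1 (1)
 66  10110011011→1 (0)
 67  01100110110→0 (1)
 68  11001101101→1 (1)
 69  10011011011→1 (0)
 70  00110110110→0 (1)
 71  01101101101→0 (0)
 72  11011011010→1 (0)
 73  10110110100→1 (1)
 74  01101101001→0 (0)
 75  11011010010→1 (0)
 76  10110100100→1 (1)
 77  01101001001→0 (0)
 78  11010010010→1 (0)
 79  10100100100→1 (1)
 80  01001001001→0 (0)
 81  10010010010→1 (0)
 82  00100100100→0 (0)
 83  01001001000→0 (0)
 84  10010010000→1 (1)
 85  00100100001→0 (0)
 86  01001000010→0 (1)
 87  10010000101→1 (1)
 88  00100001011→0 (1)
 89  01000010111→0 (1)
 90  10000101111→1 (0)
 91  00001011110→0 (1)
 92  00010111101→0 (0)
 93  00101111010→0 (1)
 94  01011110101→0 (0)
 95  10111101010→1 (0)
 96  01111010100→0 (0)
 97  11110101000→1 (1)

11111010001100111010110100111011011110010010011010000101101111110110110011011011010010010010000101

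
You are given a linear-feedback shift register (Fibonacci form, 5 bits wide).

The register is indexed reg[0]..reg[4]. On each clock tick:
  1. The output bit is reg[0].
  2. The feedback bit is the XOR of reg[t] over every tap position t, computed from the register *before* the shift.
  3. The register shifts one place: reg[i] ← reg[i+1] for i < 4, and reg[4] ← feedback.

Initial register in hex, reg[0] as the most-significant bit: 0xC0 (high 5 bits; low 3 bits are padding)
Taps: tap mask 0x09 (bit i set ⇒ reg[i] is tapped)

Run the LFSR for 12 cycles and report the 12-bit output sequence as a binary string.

step | reg (before) | out | fb
   0 | 11000 | 1 | 1
   1 | 10001 | 1 | 1
   2 | 00011 | 0 | 1
   3 | 00111 | 0 | 1
   4 | 01111 | 0 | 1
   5 | 11111 | 1 | 0
   6 | 11110 | 1 | 0
   7 | 11100 | 1 | 1
   8 | 11001 | 1 | 1
   9 | 10011 | 1 | 0
  10 | 00110 | 0 | 1
  11 | 01101 | 0 | 0

110001111100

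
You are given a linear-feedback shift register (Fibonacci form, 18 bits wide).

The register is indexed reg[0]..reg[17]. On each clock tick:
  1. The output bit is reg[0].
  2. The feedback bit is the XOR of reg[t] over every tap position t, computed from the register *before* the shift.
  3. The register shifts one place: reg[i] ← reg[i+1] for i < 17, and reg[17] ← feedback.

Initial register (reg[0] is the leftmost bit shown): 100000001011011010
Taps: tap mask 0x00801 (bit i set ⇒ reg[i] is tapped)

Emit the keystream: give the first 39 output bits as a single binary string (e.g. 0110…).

tick  register→output (feedback)
  0  100000001011011010→1 (0)
  1  000000010110110100→0 (0)
  2  000000101101101000→0 (1)
  3  000001011011010001→0 (1)
  4  000010110110100011→0 (0)
  5  000101101101000110→0 (1)
  6  001011011010001101→0 (0)
  7  010110110100011010→0 (0)
  8  101101101000110100→1 (1)
  9  011011010001101001→0 (1)
 10  110110100011010011→1 (0)
 11  101101000110100110→1 (1)
 12  011010001101001101→0 (1)
 13  110100011010011011→1 (1)
 14  101000110100110111→1 (1)
 15  010001101001101111→0 (1)
 16  100011010011011111→1 (0)
 17  000110100110111110→0 (0)
 18  001101001101111100→0 (1)
 19  011010011011111001→0 (1)
 20  110100110111110011→1 (0)
 21  101001101111100110→1 (0)
 22  010011011111001100→0 (1)
 23  100110111110011001→1 (1)
 24  001101111100110011→0 (0)
 25  011011111001100110→0 (1)
 26  110111110011001101→1 (0)
 27  101111100110011010→1 (1)
 28  011111001100110101→0 (0)
 29  111110011001101010→1 (0)
 30  111100110011010100→1 (0)
 31  111001100110101000→1 (1)
 32  110011001101010001→1 (0)
 33  100110011010100010→1 (1)
 34  001100110101000101→0 (1)
 35  011001101010001011→0 (0)
 36  110011010100010110→1 (1)
 37  100110101000101101→1 (1)
 38  001101010001011011→0 (1)

100000001011011010001101001101111100110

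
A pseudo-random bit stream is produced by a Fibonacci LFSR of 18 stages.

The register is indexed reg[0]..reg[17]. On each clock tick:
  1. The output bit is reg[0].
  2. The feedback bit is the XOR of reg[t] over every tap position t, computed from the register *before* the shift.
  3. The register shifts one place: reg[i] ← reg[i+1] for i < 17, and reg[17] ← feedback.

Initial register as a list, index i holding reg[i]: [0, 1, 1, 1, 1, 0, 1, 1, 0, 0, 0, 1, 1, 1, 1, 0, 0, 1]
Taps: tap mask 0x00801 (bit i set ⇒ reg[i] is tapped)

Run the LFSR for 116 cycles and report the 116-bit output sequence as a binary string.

step | reg (before) | out | fb
   0 | 011110110001111001 | 0 | 1
   1 | 111101100011110011 | 1 | 0
   2 | 111011000111100110 | 1 | 0
   3 | 110110001111001100 | 1 | 0
   4 | 101100011110011000 | 1 | 1
   5 | 011000111100110001 | 0 | 0
   6 | 110001111001100010 | 1 | 0
   7 | 100011110011000100 | 1 | 0
   8 | 000111100110001000 | 0 | 0
   9 | 001111001100010000 | 0 | 0
  10 | 011110011000100000 | 0 | 0
  11 | 111100110001000000 | 1 | 0
  12 | 111001100010000000 | 1 | 1
  13 | 110011000100000001 | 1 | 1
  14 | 100110001000000011 | 1 | 1
  15 | 001100010000000111 | 0 | 0
  16 | 011000100000001110 | 0 | 0
  17 | 110001000000011100 | 1 | 1
  18 | 100010000000111001 | 1 | 1
  19 | 000100000001110011 | 0 | 1
  20 | 001000000011100111 | 0 | 1
  21 | 010000000111001111 | 0 | 1
  22 | 100000001110011111 | 1 | 1
  23 | 000000011100111111 | 0 | 0
  24 | 000000111001111110 | 0 | 1
  25 | 000001110011111101 | 0 | 1
  26 | 000011100111111011 | 0 | 1
  27 | 000111001111110111 | 0 | 1
  28 | 001110011111101111 | 0 | 1
  29 | 011100111111011111 | 0 | 1
  30 | 111001111110111111 | 1 | 1
  31 | 110011111101111111 | 1 | 0
  32 | 100111111011111110 | 1 | 0
  33 | 001111110111111100 | 0 | 1
  34 | 011111101111111001 | 0 | 1
  35 | 111111011111110011 | 1 | 0
  36 | 111110111111100110 | 1 | 0
  37 | 111101111111001100 | 1 | 0
  38 | 111011111110011000 | 1 | 1
  39 | 110111111100110001 | 1 | 1
  40 | 101111111001100011 | 1 | 0
  41 | 011111110011000110 | 0 | 1
  42 | 111111100110001101 | 1 | 1
  43 | 111111001100011011 | 1 | 1
  44 | 111110011000110111 | 1 | 1
  45 | 111100110001101111 | 1 | 0
  46 | 111001100011011110 | 1 | 0
  47 | 110011000110111100 | 1 | 1
  48 | 100110001101111001 | 1 | 0
  49 | 001100011011110010 | 0 | 1
  50 | 011000110111100101 | 0 | 1
  51 | 110001101111001011 | 1 | 0
  52 | 100011011110010110 | 1 | 1
  53 | 000110111100101101 | 0 | 0
  54 | 001101111001011010 | 0 | 1
  55 | 011011110010110101 | 0 | 0
  56 | 110111100101101010 | 1 | 0
  57 | 101111001011010100 | 1 | 0
  58 | 011110010110101000 | 0 | 0
  59 | 111100101101010000 | 1 | 0
  60 | 111001011010100000 | 1 | 1
  61 | 110010110101000001 | 1 | 0
  62 | 100101101010000010 | 1 | 1
  63 | 001011010100000101 | 0 | 0
  64 | 010110101000001010 | 0 | 0
  65 | 101101010000010100 | 1 | 1
  66 | 011010100000101001 | 0 | 0
  67 | 110101000001010010 | 1 | 0
  68 | 101010000010100100 | 1 | 1
  69 | 010100000101001001 | 0 | 1
  70 | 101000001010010011 | 1 | 1
  71 | 010000010100100111 | 0 | 0
  72 | 100000101001001110 | 1 | 0
  73 | 000001010010011100 | 0 | 0
  74 | 000010100100111000 | 0 | 0
  75 | 000101001001110000 | 0 | 1
  76 | 001010010011100001 | 0 | 1
  77 | 010100100111000011 | 0 | 1
  78 | 101001001110000111 | 1 | 1
  79 | 010010011100001111 | 0 | 0
  80 | 100100111000011110 | 1 | 1
  81 | 001001110000111101 | 0 | 0
  82 | 010011100001111010 | 0 | 1
  83 | 100111000011110101 | 1 | 0
  84 | 001110000111101010 | 0 | 1
  85 | 011100001111010101 | 0 | 1
  86 | 111000011110101011 | 1 | 1
  87 | 110000111101010111 | 1 | 0
  88 | 100001111010101110 | 1 | 1
  89 | 000011110101011101 | 0 | 1
  90 | 000111101010111011 | 0 | 0
  91 | 001111010101110110 | 0 | 1
  92 | 011110101011101101 | 0 | 1
  93 | 111101010111011011 | 1 | 0
  94 | 111010101110110110 | 1 | 1
  95 | 110101011101101101 | 1 | 0
  96 | 101010111011011010 | 1 | 0
  97 | 010101110110110100 | 0 | 0
  98 | 101011101101101000 | 1 | 0
  99 | 010111011011010000 | 0 | 1
 100 | 101110110110100001 | 1 | 1
 101 | 011101101101000011 | 0 | 1
 102 | 111011011010000111 | 1 | 1
 103 | 110110110100001111 | 1 | 1
 104 | 101101101000011111 | 1 | 1
 105 | 011011010000111111 | 0 | 0
 106 | 110110100001111110 | 1 | 0
 107 | 101101000011111100 | 1 | 0
 108 | 011010000111111000 | 0 | 1
 109 | 110100001111110001 | 1 | 0
 110 | 101000011111100010 | 1 | 0
 111 | 010000111111000100 | 0 | 1
 112 | 100001111110001001 | 1 | 1
 113 | 000011111100010011 | 0 | 0
 114 | 000111111000100110 | 0 | 0
 115 | 001111110001001100 | 0 | 1

01111011000111100110001000000011100111111011111110011000110111100101101010000010100100111000011110101011101101101000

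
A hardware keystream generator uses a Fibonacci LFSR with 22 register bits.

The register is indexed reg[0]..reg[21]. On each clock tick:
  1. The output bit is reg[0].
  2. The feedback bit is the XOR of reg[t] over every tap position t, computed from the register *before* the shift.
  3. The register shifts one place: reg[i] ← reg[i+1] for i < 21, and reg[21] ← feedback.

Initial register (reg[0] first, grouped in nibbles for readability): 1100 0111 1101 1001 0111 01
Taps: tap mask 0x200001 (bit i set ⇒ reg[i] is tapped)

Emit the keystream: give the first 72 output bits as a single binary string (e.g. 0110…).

110001111101100101110101111010100100011010011010110011100001001110110010

k : reg_k → out_k, fb_k
0: 1100011111011001011101 → 1, fb=0
1: 1000111110110010111010 → 1, fb=1
2: 0001111101100101110101 → 0, fb=1
3: 0011111011001011101011 → 0, fb=1
4: 0111110110010111010111 → 0, fb=1
5: 1111101100101110101111 → 1, fb=0
6: 1111011001011101011110 → 1, fb=1
7: 1110110010111010111101 → 1, fb=0
8: 1101100101110101111010 → 1, fb=1
9: 1011001011101011110101 → 1, fb=0
10: 0110010111010111101010 → 0, fb=0
11: 1100101110101111010100 → 1, fb=1
12: 1001011101011110101001 → 1, fb=0
13: 0010111010111101010010 → 0, fb=0
14: 0101110101111010100100 → 0, fb=0
15: 1011101011110101001000 → 1, fb=1
16: 0111010111101010010001 → 0, fb=1
17: 1110101111010100100011 → 1, fb=0
18: 1101011110101001000110 → 1, fb=1
19: 1010111101010010001101 → 1, fb=0
20: 0101111010100100011010 → 0, fb=0
21: 1011110101001000110100 → 1, fb=1
22: 0111101010010001101001 → 0, fb=1
23: 1111010100100011010011 → 1, fb=0
24: 1110101001000110100110 → 1, fb=1
25: 1101010010001101001101 → 1, fb=0
26: 1010100100011010011010 → 1, fb=1
27: 0101001000110100110101 → 0, fb=1
28: 1010010001101001101011 → 1, fb=0
29: 0100100011010011010110 → 0, fb=0
30: 1001000110100110101100 → 1, fb=1
31: 0010001101001101011001 → 0, fb=1
32: 0100011010011010110011 → 0, fb=1
33: 1000110100110101100111 → 1, fb=0
34: 0001101001101011001110 → 0, fb=0
35: 0011010011010110011100 → 0, fb=0
36: 0110100110101100111000 → 0, fb=0
37: 1101001101011001110000 → 1, fb=1
38: 1010011010110011100001 → 1, fb=0
39: 0100110101100111000010 → 0, fb=0
40: 1001101011001110000100 → 1, fb=1
41: 0011010110011100001001 → 0, fb=1
42: 0110101100111000010011 → 0, fb=1
43: 1101011001110000100111 → 1, fb=0
44: 1010110011100001001110 → 1, fb=1
45: 0101100111000010011101 → 0, fb=1
46: 1011001110000100111011 → 1, fb=0
47: 0110011100001001110110 → 0, fb=0
48: 1100111000010011101100 → 1, fb=1
49: 1001110000100111011001 → 1, fb=0
50: 0011100001001110110010 → 0, fb=0
51: 0111000010011101100100 → 0, fb=0
52: 1110000100111011001000 → 1, fb=1
53: 1100001001110110010001 → 1, fb=0
54: 1000010011101100100010 → 1, fb=1
55: 0000100111011001000101 → 0, fb=1
56: 0001001110110010001011 → 0, fb=1
57: 0010011101100100010111 → 0, fb=1
58: 0100111011001000101111 → 0, fb=1
59: 1001110110010001011111 → 1, fb=0
60: 0011101100100010111110 → 0, fb=0
61: 0111011001000101111100 → 0, fb=0
62: 1110110010001011111000 → 1, fb=1
63: 1101100100010111110001 → 1, fb=0
64: 1011001000101111100010 → 1, fb=1
65: 0110010001011111000101 → 0, fb=1
66: 1100100010111110001011 → 1, fb=0
67: 1001000101111100010110 → 1, fb=1
68: 0010001011111000101101 → 0, fb=1
69: 0100010111110001011011 → 0, fb=1
70: 1000101111100010110111 → 1, fb=0
71: 0001011111000101101110 → 0, fb=0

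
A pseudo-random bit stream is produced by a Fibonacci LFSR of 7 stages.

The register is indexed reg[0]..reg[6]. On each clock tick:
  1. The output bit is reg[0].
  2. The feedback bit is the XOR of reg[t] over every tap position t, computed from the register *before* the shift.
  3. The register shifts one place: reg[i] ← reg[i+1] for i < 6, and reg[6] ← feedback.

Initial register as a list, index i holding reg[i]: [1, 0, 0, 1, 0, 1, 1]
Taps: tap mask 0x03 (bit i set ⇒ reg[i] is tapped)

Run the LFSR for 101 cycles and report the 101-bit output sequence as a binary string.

10010111011100110010101011111110000001000001100001010001111001000101100111010100111110100001110001001

tick  register→output (feedback)
  0  1001011→1 (1)
  1  0010111→0 (0)
  2  0101110→0 (1)
  3  1011101→1 (1)
  4  0111011→0 (1)
  5  1110111→1 (0)
  6  1101110→1 (0)
  7  1011100→1 (1)
  8  0111001→0 (1)
  9  1110011→1 (0)
 10  1100110→1 (0)
 11  1001100→1 (1)
 12  0011001→0 (0)
 13  0110010→0 (1)
 14  1100101→1 (0)
 15  1001010→1 (1)
 16  0010101→0 (0)
 17  0101010→0 (1)
 18  1010101→1 (1)
 19  0101011→0 (1)
 20  1010111→1 (1)
 21  0101111→0 (1)
 22  1011111→1 (1)
 23  0111111→0 (1)
 24  1111111→1 (0)
 25  1111110→1 (0)
 26  1111100→1 (0)
 27  1111000→1 (0)
 28  1110000→1 (0)
 29  1100000→1 (0)
 30  1000000→1 (1)
 31  0000001→0 (0)
 32  0000010→0 (0)
 33  0000100→0 (0)
 34  0001000→0 (0)
 35  0010000→0 (0)
 36  0100000→0 (1)
 37  1000001→1 (1)
 38  0000011→0 (0)
 39  0000110→0 (0)
 40  0001100→0 (0)
 41  0011000→0 (0)
 42  0110000→0 (1)
 43  1100001→1 (0)
 44  1000010→1 (1)
 45  0000101→0 (0)
 46  0001010→0 (0)
 47  0010100→0 (0)
 48  0101000→0 (1)
 49  1010001→1 (1)
 50  0100011→0 (1)
 51  1000111→1 (1)
 52  0001111→0 (0)
 53  0011110→0 (0)
 54  0111100→0 (1)
 55  1111001→1 (0)
 56  1110010→1 (0)
 57  1100100→1 (0)
 58  1001000→1 (1)
 59  0010001→0 (0)
 60  0100010→0 (1)
 61  1000101→1 (1)
 62  0001011→0 (0)
 63  0010110→0 (0)
 64  0101100→0 (1)
 65  1011001→1 (1)
 66  0110011→0 (1)
 67  1100111→1 (0)
 68  1001110→1 (1)
 69  0011101→0 (0)
 70  0111010→0 (1)
 71  1110101→1 (0)
 72  1101010→1 (0)
 73  1010100→1 (1)
 74  0101001→0 (1)
 75  1010011→1 (1)
 76  0100111→0 (1)
 77  1001111→1 (1)
 78  0011111→0 (0)
 79  0111110→0 (1)
 80  1111101→1 (0)
 81  1111010→1 (0)
 82  1110100→1 (0)
 83  1101000→1 (0)
 84  1010000→1 (1)
 85  0100001→0 (1)
 86  1000011→1 (1)
 87  0000111→0 (0)
 88  0001110→0 (0)
 89  0011100→0 (0)
 90  0111000→0 (1)
 91  1110001→1 (0)
 92  1100010→1 (0)
 93  1000100→1 (1)
 94  0001001→0 (0)
 95  0010010→0 (0)
 96  0100100→0 (1)
 97  1001001→1 (1)
 98  0010011→0 (0)
 99  0100110→0 (1)
100  1001101→1 (1)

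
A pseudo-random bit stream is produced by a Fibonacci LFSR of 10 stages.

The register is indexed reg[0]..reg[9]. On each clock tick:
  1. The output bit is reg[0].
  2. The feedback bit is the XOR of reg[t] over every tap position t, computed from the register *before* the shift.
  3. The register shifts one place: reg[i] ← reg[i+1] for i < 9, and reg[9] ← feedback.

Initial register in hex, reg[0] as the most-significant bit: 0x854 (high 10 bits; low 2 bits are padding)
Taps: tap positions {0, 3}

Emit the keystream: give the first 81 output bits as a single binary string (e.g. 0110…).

100001010110101110001101111110001000111100111101101101000000010100001011010101000

step | reg (before) | out | fb
   0 | 1000010101 | 1 | 1
   1 | 0000101011 | 0 | 0
   2 | 0001010110 | 0 | 1
   3 | 0010101101 | 0 | 0
   4 | 0101011010 | 0 | 1
   5 | 1010110101 | 1 | 1
   6 | 0101101011 | 0 | 1
   7 | 1011010111 | 1 | 0
   8 | 0110101110 | 0 | 0
   9 | 1101011100 | 1 | 0
  10 | 1010111000 | 1 | 1
  11 | 0101110001 | 0 | 1
  12 | 1011100011 | 1 | 0
  13 | 0111000110 | 0 | 1
  14 | 1110001101 | 1 | 1
  15 | 1100011011 | 1 | 1
  16 | 1000110111 | 1 | 1
  17 | 0001101111 | 0 | 1
  18 | 0011011111 | 0 | 1
  19 | 0110111111 | 0 | 0
  20 | 1101111110 | 1 | 0
  21 | 1011111100 | 1 | 0
  22 | 0111111000 | 0 | 1
  23 | 1111110001 | 1 | 0
  24 | 1111100010 | 1 | 0
  25 | 1111000100 | 1 | 0
  26 | 1110001000 | 1 | 1
  27 | 1100010001 | 1 | 1
  28 | 1000100011 | 1 | 1
  29 | 0001000111 | 0 | 1
  30 | 0010001111 | 0 | 0
  31 | 0100011110 | 0 | 0
  32 | 1000111100 | 1 | 1
  33 | 0001111001 | 0 | 1
  34 | 0011110011 | 0 | 1
  35 | 0111100111 | 0 | 1
  36 | 1111001111 | 1 | 0
  37 | 1110011110 | 1 | 1
  38 | 1100111101 | 1 | 1
  39 | 1001111011 | 1 | 0
  40 | 0011110110 | 0 | 1
  41 | 0111101101 | 0 | 1
  42 | 1111011011 | 1 | 0
  43 | 1110110110 | 1 | 1
  44 | 1101101101 | 1 | 0
  45 | 1011011010 | 1 | 0
  46 | 0110110100 | 0 | 0
  47 | 1101101000 | 1 | 0
  48 | 1011010000 | 1 | 0
  49 | 0110100000 | 0 | 0
  50 | 1101000000 | 1 | 0
  51 | 1010000000 | 1 | 1
  52 | 0100000001 | 0 | 0
  53 | 1000000010 | 1 | 1
  54 | 0000000101 | 0 | 0
  55 | 0000001010 | 0 | 0
  56 | 0000010100 | 0 | 0
  57 | 0000101000 | 0 | 0
  58 | 0001010000 | 0 | 1
  59 | 0010100001 | 0 | 0
  60 | 0101000010 | 0 | 1
  61 | 1010000101 | 1 | 1
  62 | 0100001011 | 0 | 0
  63 | 1000010110 | 1 | 1
  64 | 0000101101 | 0 | 0
  65 | 0001011010 | 0 | 1
  66 | 0010110101 | 0 | 0
  67 | 0101101010 | 0 | 1
  68 | 1011010101 | 1 | 0
  69 | 0110101010 | 0 | 0
  70 | 1101010100 | 1 | 0
  71 | 1010101000 | 1 | 1
  72 | 0101010001 | 0 | 1
  73 | 1010100011 | 1 | 1
  74 | 0101000111 | 0 | 1
  75 | 1010001111 | 1 | 1
  76 | 0100011111 | 0 | 0
  77 | 1000111110 | 1 | 1
  78 | 0001111101 | 0 | 1
  79 | 0011111011 | 0 | 1
  80 | 0111110111 | 0 | 1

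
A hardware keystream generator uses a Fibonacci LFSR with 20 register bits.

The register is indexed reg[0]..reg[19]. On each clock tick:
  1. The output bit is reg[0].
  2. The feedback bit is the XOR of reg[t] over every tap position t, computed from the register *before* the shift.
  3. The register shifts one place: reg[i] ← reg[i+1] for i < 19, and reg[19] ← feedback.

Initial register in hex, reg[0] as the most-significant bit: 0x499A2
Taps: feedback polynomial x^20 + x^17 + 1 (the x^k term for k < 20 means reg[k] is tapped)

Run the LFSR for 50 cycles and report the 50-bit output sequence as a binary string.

k : reg_k → out_k, fb_k
0: 01001001100110100010 → 0, fb=0
1: 10010011001101000100 → 1, fb=0
2: 00100110011010001000 → 0, fb=0
3: 01001100110100010000 → 0, fb=0
4: 10011001101000100000 → 1, fb=1
5: 00110011010001000001 → 0, fb=0
6: 01100110100010000010 → 0, fb=0
7: 11001101000100000100 → 1, fb=0
8: 10011010001000001000 → 1, fb=1
9: 00110100010000010001 → 0, fb=0
10: 01101000100000100010 → 0, fb=0
11: 11010001000001000100 → 1, fb=0
12: 10100010000010001000 → 1, fb=1
13: 01000100000100010001 → 0, fb=0
14: 10001000001000100010 → 1, fb=1
15: 00010000010001000101 → 0, fb=1
16: 00100000100010001011 → 0, fb=0
17: 01000001000100010110 → 0, fb=1
18: 10000010001000101101 → 1, fb=0
19: 00000100010001011010 → 0, fb=0
20: 00001000100010110100 → 0, fb=1
21: 00010001000101101001 → 0, fb=0
22: 00100010001011010010 → 0, fb=0
23: 01000100010110100100 → 0, fb=1
24: 10001000101101001001 → 1, fb=1
25: 00010001011010010011 → 0, fb=0
26: 00100010110100100110 → 0, fb=1
27: 01000101101001001101 → 0, fb=1
28: 10001011010010011011 → 1, fb=1
29: 00010110100100110111 → 0, fb=1
30: 00101101001001101111 → 0, fb=1
31: 01011010010011011111 → 0, fb=1
32: 10110100100110111111 → 1, fb=0
33: 01101001001101111110 → 0, fb=1
34: 11010010011011111101 → 1, fb=0
35: 10100100110111111010 → 1, fb=1
36: 01001001101111110101 → 0, fb=1
37: 10010011011111101011 → 1, fb=1
38: 00100110111111010111 → 0, fb=1
39: 01001101111110101111 → 0, fb=1
40: 10011011111101011111 → 1, fb=0
41: 00110111111010111110 → 0, fb=1
42: 01101111110101111101 → 0, fb=1
43: 11011111101011111011 → 1, fb=1
44: 10111111010111110111 → 1, fb=0
45: 01111110101111101110 → 0, fb=1
46: 11111101011111011101 → 1, fb=0
47: 11111010111110111010 → 1, fb=1
48: 11110101111101110101 → 1, fb=0
49: 11101011111011101010 → 1, fb=1

01001001100110100010000010001000101101001001101111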